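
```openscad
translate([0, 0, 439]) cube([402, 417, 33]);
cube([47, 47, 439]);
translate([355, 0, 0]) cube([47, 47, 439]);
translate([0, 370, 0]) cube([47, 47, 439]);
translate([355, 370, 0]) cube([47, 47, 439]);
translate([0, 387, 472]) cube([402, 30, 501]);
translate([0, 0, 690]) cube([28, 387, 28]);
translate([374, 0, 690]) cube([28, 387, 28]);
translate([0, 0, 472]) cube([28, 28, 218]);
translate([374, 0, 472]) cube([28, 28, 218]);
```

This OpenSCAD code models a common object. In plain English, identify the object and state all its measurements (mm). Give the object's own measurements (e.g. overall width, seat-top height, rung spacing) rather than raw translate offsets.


A chair. The seat is a 402×417×33 mm slab with its top at z = 472 mm, on four 47×47 mm corner legs (flush with the seat edges, standing on z = 0). A flat backrest 30 mm thick, 501 mm tall, spans the full seat width and rises from the seat top along its +y edge, rear face flush with the rear of the seat. Two armrests of 28×28 mm section run along each side from the seat's front edge to the front of the backrest, top faces 246 mm above the seat top and outer faces flush with the seat's x-edges; a 28×28 mm post under the front of each armrest stands on the seat at the front corner.


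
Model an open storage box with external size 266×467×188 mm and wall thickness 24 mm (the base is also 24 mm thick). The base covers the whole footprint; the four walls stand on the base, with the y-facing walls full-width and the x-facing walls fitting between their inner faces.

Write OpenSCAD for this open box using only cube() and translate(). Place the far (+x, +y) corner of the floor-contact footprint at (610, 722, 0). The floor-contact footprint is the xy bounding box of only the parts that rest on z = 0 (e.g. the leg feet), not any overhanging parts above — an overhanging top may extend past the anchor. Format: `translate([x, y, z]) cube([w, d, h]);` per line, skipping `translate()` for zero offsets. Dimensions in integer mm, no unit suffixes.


translate([344, 255, 0]) cube([266, 467, 24]);
translate([344, 255, 24]) cube([266, 24, 164]);
translate([344, 698, 24]) cube([266, 24, 164]);
translate([344, 279, 24]) cube([24, 419, 164]);
translate([586, 279, 24]) cube([24, 419, 164]);


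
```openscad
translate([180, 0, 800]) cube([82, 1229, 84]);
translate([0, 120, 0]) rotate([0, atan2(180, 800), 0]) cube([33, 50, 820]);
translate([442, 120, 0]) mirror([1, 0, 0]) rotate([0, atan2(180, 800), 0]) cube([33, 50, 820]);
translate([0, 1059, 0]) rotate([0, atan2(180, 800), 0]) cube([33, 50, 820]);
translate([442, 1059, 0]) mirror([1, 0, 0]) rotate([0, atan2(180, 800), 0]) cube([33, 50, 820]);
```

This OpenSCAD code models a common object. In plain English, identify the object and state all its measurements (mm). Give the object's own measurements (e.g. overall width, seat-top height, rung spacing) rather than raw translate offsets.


A sawhorse. A 82×1229×84 mm beam (x, y, z) sits on two A-frame leg pairs. Each pair is two raked legs of 33×50 mm section (50 mm along y) splaying symmetrically in x. Each leg rises 800 mm vertically over 180 mm of horizontal reach and is 820 mm long along its own axis. Every leg's outer bottom edge rests on the floor and its outer top edge meets a bottom edge of the beam — the left legs (tilting toward +x) meet the beam's −x bottom edge, the right legs (their mirror images, tilting toward −x) meet its +x bottom edge — so the leg tops tuck under the beam, the beam's underside is 800 mm above the floor, and the feet are 442 mm apart outside-to-outside with the beam centred between them. The two leg pairs are set in 120 mm from either end of the beam.


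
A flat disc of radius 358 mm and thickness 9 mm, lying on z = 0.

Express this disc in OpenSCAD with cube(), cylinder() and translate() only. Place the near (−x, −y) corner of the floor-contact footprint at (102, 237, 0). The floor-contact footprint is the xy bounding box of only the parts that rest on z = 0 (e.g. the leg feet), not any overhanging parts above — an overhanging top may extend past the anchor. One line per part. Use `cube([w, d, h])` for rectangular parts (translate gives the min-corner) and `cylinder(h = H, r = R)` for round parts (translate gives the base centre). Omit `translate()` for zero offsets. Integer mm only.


translate([460, 595, 0]) cylinder(h = 9, r = 358);


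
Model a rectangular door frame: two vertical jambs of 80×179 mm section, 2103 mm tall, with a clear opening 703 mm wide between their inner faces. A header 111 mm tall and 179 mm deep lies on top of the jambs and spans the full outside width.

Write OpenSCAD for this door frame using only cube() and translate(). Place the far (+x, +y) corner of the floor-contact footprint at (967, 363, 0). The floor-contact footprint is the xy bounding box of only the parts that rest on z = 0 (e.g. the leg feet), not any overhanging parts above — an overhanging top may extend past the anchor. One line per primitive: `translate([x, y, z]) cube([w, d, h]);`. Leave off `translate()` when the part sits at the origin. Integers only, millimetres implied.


translate([104, 184, 0]) cube([80, 179, 2103]);
translate([887, 184, 0]) cube([80, 179, 2103]);
translate([104, 184, 2103]) cube([863, 179, 111]);


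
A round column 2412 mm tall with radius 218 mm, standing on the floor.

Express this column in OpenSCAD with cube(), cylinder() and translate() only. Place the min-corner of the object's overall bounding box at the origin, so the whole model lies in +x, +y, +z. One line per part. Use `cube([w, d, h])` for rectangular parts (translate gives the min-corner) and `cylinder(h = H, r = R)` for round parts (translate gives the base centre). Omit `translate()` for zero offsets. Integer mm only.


translate([218, 218, 0]) cylinder(h = 2412, r = 218);


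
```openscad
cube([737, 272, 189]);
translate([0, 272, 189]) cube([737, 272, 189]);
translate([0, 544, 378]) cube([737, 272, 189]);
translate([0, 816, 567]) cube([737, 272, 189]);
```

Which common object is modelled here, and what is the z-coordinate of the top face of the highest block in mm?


A staircase. The total rise is 756 mm.

4 identical blocks, each offset up and back from the previous — a staircase. Each step is 189 mm tall and there are 4 of them, so the total rise is 4 × 189 = 756 mm.


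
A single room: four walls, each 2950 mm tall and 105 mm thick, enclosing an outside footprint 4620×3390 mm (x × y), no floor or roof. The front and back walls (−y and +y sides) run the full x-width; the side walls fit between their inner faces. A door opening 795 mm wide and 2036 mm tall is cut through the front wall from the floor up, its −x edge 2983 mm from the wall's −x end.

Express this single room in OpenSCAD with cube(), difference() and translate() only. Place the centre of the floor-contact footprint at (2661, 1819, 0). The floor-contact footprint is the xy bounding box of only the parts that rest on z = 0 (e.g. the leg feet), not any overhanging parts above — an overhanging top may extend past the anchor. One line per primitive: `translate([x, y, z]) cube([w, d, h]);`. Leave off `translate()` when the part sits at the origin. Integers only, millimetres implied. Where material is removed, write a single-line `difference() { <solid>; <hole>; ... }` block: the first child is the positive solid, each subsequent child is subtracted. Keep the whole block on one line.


difference() { translate([351, 124, 0]) cube([4620, 105, 2950]); translate([3334, 124, 0]) cube([795, 105, 2036]); }
translate([351, 3409, 0]) cube([4620, 105, 2950]);
translate([351, 229, 0]) cube([105, 3180, 2950]);
translate([4866, 229, 0]) cube([105, 3180, 2950]);


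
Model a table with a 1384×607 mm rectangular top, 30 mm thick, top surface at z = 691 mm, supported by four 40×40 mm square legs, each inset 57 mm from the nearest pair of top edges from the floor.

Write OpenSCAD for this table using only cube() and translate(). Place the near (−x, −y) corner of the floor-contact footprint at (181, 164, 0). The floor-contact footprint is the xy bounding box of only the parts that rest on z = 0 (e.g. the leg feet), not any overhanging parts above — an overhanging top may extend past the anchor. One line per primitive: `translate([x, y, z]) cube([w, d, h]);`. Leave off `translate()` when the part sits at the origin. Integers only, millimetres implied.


// leg_h = 691 - 30 = 661
translate([124, 107, 661]) cube([1384, 607, 30]);
translate([181, 164, 0]) cube([40, 40, 661]);
translate([1411, 164, 0]) cube([40, 40, 661]);
translate([181, 617, 0]) cube([40, 40, 661]);
translate([1411, 617, 0]) cube([40, 40, 661]);


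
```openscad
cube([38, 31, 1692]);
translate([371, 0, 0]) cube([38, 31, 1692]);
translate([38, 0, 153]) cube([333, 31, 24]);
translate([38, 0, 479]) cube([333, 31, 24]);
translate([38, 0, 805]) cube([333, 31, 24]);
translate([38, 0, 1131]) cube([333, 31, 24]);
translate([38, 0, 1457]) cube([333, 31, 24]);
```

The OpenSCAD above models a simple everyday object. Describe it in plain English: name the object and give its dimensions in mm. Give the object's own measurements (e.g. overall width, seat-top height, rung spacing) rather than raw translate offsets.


A straight ladder. Two 38×31 mm vertical rails, 1692 mm tall, stand 409 mm apart (outside-to-outside) with their front faces coplanar on the −y side. 5 rungs, each 31 mm deep and 24 mm tall, span between the inner faces of the rails, front faces flush with the rails. The lowest rung's underside is at z = 153 mm and rungs are spaced 326 mm apart (underside to underside).


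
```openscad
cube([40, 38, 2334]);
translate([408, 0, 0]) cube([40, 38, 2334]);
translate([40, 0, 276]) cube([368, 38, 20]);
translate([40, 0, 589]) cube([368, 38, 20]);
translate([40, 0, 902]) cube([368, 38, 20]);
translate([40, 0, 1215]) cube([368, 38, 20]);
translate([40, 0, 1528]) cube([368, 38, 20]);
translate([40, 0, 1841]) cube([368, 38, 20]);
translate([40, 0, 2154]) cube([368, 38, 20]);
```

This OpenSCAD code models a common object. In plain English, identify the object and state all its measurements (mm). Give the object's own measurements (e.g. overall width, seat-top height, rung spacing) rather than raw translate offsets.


A straight ladder. Two 40×38 mm vertical rails, 2334 mm tall, stand 448 mm apart (outside-to-outside) with their front faces coplanar on the −y side. 7 rungs, each 38 mm deep and 20 mm tall, span between the inner faces of the rails, front faces flush with the rails. The lowest rung's underside is at z = 276 mm and rungs are spaced 313 mm apart (underside to underside).


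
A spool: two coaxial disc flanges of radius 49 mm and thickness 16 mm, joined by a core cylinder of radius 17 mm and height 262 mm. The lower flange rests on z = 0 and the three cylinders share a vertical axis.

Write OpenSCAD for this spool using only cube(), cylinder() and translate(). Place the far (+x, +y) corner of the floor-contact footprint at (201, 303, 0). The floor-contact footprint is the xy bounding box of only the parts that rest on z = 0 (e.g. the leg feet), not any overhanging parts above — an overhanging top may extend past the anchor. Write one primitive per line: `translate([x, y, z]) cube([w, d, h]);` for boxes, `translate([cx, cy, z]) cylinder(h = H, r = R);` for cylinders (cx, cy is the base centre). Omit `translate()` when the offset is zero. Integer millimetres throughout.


translate([152, 254, 0]) cylinder(h = 16, r = 49);
translate([152, 254, 16]) cylinder(h = 262, r = 17);
translate([152, 254, 278]) cylinder(h = 16, r = 49);


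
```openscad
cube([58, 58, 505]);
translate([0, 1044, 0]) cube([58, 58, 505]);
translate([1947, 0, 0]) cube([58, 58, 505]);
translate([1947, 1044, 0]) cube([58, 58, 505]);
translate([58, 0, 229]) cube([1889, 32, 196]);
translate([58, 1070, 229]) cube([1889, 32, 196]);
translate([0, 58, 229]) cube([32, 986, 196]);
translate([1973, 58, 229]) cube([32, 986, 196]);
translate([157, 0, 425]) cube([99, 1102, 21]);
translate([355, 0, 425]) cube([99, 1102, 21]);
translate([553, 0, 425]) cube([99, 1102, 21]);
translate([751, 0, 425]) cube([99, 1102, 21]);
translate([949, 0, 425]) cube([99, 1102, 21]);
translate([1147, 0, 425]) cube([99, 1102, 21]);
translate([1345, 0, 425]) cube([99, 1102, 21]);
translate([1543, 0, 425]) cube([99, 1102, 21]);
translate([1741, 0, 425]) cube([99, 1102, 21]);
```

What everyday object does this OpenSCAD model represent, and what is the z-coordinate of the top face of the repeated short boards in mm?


A bed frame. The slat-top height is 446 mm.

Four posts, four rails, and a row of slats — a bed frame. Slats sit on the rails at z = 229 + 196 = 425; with slat thickness 21, the top is 446 mm.


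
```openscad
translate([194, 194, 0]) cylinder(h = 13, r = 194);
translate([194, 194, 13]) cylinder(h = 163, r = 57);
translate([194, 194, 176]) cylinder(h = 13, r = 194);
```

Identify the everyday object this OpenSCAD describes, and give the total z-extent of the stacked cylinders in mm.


A spool. The overall height is 189 mm.

Three coaxial cylinders, large–small–large — a spool. Two 13 mm flanges and a 163 mm core give 13 + 163 + 13 = 189 mm.


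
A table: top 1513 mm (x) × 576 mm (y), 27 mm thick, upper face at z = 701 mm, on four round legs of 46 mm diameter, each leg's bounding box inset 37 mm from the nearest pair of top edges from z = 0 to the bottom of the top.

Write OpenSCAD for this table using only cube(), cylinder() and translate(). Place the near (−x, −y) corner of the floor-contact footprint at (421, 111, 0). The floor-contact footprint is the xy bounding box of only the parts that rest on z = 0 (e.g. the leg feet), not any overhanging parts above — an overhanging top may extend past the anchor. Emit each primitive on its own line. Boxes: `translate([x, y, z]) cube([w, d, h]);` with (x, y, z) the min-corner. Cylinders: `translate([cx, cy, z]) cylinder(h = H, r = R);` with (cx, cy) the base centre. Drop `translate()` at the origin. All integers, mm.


translate([384, 74, 674]) cube([1513, 576, 27]);
translate([444, 134, 0]) cylinder(h = 674, r = 23);
translate([1837, 134, 0]) cylinder(h = 674, r = 23);
translate([444, 590, 0]) cylinder(h = 674, r = 23);
translate([1837, 590, 0]) cylinder(h = 674, r = 23);


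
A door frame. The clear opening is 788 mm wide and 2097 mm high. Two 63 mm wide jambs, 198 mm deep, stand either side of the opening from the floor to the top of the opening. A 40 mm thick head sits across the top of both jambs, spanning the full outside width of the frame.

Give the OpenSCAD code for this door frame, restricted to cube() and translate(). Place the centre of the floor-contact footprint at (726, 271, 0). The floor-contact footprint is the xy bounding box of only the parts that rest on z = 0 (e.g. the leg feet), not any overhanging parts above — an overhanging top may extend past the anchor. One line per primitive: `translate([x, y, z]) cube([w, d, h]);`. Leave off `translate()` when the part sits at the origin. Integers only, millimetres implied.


translate([269, 172, 0]) cube([63, 198, 2097]);
translate([1120, 172, 0]) cube([63, 198, 2097]);
translate([269, 172, 2097]) cube([914, 198, 40]);


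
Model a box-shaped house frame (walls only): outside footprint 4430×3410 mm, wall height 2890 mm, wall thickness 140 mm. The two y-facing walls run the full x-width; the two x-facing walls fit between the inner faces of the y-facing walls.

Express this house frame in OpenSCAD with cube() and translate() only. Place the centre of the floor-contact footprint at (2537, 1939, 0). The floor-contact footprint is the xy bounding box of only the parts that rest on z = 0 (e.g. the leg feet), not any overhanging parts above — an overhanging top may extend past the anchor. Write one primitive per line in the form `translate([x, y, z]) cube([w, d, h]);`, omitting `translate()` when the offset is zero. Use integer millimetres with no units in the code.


translate([322, 234, 0]) cube([4430, 140, 2890]);
translate([322, 3504, 0]) cube([4430, 140, 2890]);
translate([322, 374, 0]) cube([140, 3130, 2890]);
translate([4612, 374, 0]) cube([140, 3130, 2890]);


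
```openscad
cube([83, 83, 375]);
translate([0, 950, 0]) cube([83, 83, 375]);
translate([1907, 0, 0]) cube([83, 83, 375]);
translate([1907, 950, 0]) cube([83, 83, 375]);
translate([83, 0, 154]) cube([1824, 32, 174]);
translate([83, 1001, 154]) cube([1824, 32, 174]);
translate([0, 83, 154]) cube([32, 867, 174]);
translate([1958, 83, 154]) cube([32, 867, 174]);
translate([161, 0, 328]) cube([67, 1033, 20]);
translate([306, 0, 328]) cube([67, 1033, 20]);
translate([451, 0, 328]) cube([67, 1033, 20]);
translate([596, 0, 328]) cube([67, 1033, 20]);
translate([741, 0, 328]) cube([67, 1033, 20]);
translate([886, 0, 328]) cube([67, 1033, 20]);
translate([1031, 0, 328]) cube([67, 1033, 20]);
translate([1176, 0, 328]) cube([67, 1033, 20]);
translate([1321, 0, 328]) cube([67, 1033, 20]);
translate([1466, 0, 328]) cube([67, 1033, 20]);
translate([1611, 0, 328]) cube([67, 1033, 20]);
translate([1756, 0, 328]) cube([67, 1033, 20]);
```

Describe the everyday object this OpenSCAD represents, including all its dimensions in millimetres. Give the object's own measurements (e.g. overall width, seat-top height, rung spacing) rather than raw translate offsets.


A bed frame 1990 mm long (x) by 1033 mm wide (y). Four 83×83 mm corner posts, 375 mm tall, at the corners of the footprint. Four rails of 32 mm thickness and 174 mm height run between adjacent posts with their undersides at z = 154 mm, their outer faces flush with the outside of the frame (the two x-running rails run between the posts' inner faces; the two y-running rails run between the posts' inner faces). 12 slats, each 67 mm wide (x) and 20 mm thick, lie across the top of the two x-running rails, running the full 1033 mm width of the frame in y; along x they sit between the end posts with a 78 mm gap after the −x posts and between neighbouring slats, leaving 84 mm before the +x posts.


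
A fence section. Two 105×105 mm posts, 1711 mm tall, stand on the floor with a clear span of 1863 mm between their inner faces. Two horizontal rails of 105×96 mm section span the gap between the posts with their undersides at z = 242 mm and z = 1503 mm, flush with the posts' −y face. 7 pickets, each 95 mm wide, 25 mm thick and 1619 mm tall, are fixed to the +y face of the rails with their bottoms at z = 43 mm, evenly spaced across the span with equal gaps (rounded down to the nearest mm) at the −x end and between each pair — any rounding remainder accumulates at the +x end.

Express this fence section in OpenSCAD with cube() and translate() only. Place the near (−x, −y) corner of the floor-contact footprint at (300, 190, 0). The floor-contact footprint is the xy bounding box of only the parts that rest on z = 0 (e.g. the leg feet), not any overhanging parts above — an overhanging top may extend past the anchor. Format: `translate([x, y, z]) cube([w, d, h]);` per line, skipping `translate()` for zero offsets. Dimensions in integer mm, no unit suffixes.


translate([300, 190, 0]) cube([105, 105, 1711]);
translate([2268, 190, 0]) cube([105, 105, 1711]);
translate([405, 190, 242]) cube([1863, 105, 96]);
translate([405, 190, 1503]) cube([1863, 105, 96]);
translate([554, 295, 43]) cube([95, 25, 1619]);
translate([798, 295, 43]) cube([95, 25, 1619]);
translate([1042, 295, 43]) cube([95, 25, 1619]);
translate([1286, 295, 43]) cube([95, 25, 1619]);
translate([1530, 295, 43]) cube([95, 25, 1619]);
translate([1774, 295, 43]) cube([95, 25, 1619]);
translate([2018, 295, 43]) cube([95, 25, 1619]);


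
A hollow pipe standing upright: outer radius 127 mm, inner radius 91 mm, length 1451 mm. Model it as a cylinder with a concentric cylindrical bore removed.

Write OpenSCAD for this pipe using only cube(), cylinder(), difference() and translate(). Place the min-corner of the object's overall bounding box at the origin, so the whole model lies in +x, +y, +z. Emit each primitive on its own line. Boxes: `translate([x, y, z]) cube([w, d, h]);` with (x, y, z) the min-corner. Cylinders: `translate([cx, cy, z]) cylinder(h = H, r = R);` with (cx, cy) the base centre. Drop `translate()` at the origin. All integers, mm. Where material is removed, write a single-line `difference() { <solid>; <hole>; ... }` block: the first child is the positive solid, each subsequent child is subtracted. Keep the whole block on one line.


difference() { translate([127, 127, 0]) cylinder(h = 1451, r = 127); translate([127, 127, 0]) cylinder(h = 1451, r = 91); }


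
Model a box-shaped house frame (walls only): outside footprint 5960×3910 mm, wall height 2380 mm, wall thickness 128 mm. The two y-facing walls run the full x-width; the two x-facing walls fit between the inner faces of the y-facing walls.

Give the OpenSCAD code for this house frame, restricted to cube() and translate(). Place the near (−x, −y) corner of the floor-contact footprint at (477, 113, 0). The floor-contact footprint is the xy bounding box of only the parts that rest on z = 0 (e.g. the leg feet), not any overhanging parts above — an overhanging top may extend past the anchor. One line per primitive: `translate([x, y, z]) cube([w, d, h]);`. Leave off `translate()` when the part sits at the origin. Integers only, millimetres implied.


translate([477, 113, 0]) cube([5960, 128, 2380]);
translate([477, 3895, 0]) cube([5960, 128, 2380]);
translate([477, 241, 0]) cube([128, 3654, 2380]);
translate([6309, 241, 0]) cube([128, 3654, 2380]);


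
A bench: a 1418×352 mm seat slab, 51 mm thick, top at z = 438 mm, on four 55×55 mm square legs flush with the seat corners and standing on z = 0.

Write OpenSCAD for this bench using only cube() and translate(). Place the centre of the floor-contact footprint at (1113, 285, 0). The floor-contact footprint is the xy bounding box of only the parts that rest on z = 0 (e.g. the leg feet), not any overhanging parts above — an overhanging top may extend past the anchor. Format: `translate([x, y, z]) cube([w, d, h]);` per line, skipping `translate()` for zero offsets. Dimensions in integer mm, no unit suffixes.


// leg_h = 438 − 51 = 387
translate([404, 109, 387]) cube([1418, 352, 51]);
translate([404, 109, 0]) cube([55, 55, 387]);
translate([404, 406, 0]) cube([55, 55, 387]);
translate([1767, 109, 0]) cube([55, 55, 387]);
translate([1767, 406, 0]) cube([55, 55, 387]);


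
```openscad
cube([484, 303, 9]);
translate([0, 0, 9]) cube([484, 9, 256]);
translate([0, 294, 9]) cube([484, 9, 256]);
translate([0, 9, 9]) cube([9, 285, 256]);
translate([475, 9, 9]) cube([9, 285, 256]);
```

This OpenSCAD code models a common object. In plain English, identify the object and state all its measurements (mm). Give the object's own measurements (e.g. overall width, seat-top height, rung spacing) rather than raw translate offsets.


An open-topped rectangular box: outside dimensions 484×303×265 mm, with a uniform wall and base thickness of 9 mm. The base is a full 484×303 slab on the floor; four walls sit on top of the base. The front and back walls (the −y and +y sides) span the full width; the two side walls fit between them.


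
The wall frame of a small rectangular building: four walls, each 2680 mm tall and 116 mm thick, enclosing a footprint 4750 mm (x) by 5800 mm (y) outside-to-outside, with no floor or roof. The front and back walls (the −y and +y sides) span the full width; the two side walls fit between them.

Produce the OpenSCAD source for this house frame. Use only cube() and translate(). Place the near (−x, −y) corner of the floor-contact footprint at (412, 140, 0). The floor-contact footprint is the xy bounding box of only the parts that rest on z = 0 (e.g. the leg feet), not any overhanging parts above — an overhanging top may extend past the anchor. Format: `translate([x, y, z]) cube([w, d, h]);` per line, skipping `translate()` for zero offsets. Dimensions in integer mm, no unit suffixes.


translate([412, 140, 0]) cube([4750, 116, 2680]);
translate([412, 5824, 0]) cube([4750, 116, 2680]);
translate([412, 256, 0]) cube([116, 5568, 2680]);
translate([5046, 256, 0]) cube([116, 5568, 2680]);


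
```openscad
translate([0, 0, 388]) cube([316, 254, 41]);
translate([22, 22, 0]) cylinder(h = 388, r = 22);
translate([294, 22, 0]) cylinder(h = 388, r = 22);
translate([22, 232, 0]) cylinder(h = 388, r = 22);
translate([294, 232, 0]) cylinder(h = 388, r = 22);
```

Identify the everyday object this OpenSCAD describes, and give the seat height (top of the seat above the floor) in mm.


A stool. The seat height is 429 mm.

A 316×254×41 slab at z = 388 on four corner cylinders — a stool. The seat top is 388 + 41 = 429 mm.


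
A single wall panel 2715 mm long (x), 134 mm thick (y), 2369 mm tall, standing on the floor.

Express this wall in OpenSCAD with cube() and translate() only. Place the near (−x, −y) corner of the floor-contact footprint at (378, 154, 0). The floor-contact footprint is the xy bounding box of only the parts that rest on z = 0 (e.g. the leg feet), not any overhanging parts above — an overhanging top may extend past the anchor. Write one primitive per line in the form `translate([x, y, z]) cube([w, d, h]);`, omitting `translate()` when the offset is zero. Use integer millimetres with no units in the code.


translate([378, 154, 0]) cube([2715, 134, 2369]);


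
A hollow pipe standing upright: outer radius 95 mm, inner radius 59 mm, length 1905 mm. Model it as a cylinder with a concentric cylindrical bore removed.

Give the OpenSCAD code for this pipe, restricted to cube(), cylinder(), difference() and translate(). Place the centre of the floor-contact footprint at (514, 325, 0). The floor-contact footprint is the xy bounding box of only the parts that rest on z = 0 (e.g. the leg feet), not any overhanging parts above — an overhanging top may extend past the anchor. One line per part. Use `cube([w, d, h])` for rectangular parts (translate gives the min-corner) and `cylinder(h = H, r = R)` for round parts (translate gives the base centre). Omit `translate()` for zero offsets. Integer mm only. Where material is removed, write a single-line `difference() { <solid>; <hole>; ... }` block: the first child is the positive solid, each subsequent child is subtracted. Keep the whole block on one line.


difference() { translate([514, 325, 0]) cylinder(h = 1905, r = 95); translate([514, 325, 0]) cylinder(h = 1905, r = 59); }


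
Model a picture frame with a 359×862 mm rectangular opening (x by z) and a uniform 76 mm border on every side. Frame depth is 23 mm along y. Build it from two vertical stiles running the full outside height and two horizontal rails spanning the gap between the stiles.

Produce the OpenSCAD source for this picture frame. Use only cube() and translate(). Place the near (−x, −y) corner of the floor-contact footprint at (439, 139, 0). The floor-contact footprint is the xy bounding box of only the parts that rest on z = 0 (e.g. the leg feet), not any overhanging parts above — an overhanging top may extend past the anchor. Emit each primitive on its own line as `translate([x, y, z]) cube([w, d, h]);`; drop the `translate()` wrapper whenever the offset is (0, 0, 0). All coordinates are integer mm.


translate([439, 139, 0]) cube([76, 23, 1014]);
translate([874, 139, 0]) cube([76, 23, 1014]);
translate([515, 139, 0]) cube([359, 23, 76]);
translate([515, 139, 938]) cube([359, 23, 76]);


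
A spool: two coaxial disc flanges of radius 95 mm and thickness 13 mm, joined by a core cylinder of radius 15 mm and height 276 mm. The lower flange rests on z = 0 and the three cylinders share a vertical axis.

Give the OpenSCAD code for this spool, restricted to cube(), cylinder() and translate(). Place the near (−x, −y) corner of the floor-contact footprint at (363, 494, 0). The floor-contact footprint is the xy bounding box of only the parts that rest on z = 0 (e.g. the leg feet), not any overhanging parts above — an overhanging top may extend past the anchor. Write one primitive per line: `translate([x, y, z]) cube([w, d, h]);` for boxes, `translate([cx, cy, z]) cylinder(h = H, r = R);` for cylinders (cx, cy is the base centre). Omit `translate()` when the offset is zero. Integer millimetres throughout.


translate([458, 589, 0]) cylinder(h = 13, r = 95);
translate([458, 589, 13]) cylinder(h = 276, r = 15);
translate([458, 589, 289]) cylinder(h = 13, r = 95);


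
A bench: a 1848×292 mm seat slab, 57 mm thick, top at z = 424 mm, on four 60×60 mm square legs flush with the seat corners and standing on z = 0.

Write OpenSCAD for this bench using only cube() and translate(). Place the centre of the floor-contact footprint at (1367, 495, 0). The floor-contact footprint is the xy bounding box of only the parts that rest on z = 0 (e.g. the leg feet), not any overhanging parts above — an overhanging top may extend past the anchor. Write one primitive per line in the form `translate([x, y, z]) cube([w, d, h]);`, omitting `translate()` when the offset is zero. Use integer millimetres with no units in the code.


translate([443, 349, 367]) cube([1848, 292, 57]);
translate([443, 349, 0]) cube([60, 60, 367]);
translate([443, 581, 0]) cube([60, 60, 367]);
translate([2231, 349, 0]) cube([60, 60, 367]);
translate([2231, 581, 0]) cube([60, 60, 367]);


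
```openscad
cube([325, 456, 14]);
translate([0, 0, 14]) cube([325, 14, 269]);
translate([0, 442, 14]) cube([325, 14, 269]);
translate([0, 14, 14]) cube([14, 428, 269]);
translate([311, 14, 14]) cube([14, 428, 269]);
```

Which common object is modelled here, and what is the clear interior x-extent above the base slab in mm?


An open box. The internal width is 297 mm.

A 325×456 base slab with four walls standing on it — an open box. The base is 325 mm wide and the walls are 14 mm thick, so the internal width is 325 − 2 × 14 = 297 mm.


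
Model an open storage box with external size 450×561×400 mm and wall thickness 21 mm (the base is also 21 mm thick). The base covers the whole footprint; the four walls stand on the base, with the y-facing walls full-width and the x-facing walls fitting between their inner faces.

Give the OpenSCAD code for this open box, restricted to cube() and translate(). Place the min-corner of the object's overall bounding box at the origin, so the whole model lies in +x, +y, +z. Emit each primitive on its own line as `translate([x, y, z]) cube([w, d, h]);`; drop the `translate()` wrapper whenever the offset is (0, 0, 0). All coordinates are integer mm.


cube([450, 561, 21]);
translate([0, 0, 21]) cube([450, 21, 379]);
translate([0, 540, 21]) cube([450, 21, 379]);
translate([0, 21, 21]) cube([21, 519, 379]);
translate([429, 21, 21]) cube([21, 519, 379]);


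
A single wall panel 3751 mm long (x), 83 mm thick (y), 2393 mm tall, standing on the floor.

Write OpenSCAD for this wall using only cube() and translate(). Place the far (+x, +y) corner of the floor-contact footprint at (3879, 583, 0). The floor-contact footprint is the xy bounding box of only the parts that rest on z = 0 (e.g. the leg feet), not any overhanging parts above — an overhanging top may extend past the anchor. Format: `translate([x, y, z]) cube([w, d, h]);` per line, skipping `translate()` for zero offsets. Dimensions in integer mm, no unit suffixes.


translate([128, 500, 0]) cube([3751, 83, 2393]);


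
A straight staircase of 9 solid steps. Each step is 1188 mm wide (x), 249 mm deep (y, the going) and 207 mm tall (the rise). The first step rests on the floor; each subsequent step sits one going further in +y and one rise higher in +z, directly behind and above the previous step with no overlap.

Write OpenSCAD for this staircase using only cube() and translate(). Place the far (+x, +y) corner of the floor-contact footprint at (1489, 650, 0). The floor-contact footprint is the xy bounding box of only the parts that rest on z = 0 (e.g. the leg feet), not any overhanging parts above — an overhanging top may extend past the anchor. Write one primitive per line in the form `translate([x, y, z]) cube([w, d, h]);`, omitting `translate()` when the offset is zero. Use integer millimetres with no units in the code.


translate([301, 401, 0]) cube([1188, 249, 207]);
translate([301, 650, 207]) cube([1188, 249, 207]);
translate([301, 899, 414]) cube([1188, 249, 207]);
translate([301, 1148, 621]) cube([1188, 249, 207]);
translate([301, 1397, 828]) cube([1188, 249, 207]);
translate([301, 1646, 1035]) cube([1188, 249, 207]);
translate([301, 1895, 1242]) cube([1188, 249, 207]);
translate([301, 2144, 1449]) cube([1188, 249, 207]);
translate([301, 2393, 1656]) cube([1188, 249, 207]);


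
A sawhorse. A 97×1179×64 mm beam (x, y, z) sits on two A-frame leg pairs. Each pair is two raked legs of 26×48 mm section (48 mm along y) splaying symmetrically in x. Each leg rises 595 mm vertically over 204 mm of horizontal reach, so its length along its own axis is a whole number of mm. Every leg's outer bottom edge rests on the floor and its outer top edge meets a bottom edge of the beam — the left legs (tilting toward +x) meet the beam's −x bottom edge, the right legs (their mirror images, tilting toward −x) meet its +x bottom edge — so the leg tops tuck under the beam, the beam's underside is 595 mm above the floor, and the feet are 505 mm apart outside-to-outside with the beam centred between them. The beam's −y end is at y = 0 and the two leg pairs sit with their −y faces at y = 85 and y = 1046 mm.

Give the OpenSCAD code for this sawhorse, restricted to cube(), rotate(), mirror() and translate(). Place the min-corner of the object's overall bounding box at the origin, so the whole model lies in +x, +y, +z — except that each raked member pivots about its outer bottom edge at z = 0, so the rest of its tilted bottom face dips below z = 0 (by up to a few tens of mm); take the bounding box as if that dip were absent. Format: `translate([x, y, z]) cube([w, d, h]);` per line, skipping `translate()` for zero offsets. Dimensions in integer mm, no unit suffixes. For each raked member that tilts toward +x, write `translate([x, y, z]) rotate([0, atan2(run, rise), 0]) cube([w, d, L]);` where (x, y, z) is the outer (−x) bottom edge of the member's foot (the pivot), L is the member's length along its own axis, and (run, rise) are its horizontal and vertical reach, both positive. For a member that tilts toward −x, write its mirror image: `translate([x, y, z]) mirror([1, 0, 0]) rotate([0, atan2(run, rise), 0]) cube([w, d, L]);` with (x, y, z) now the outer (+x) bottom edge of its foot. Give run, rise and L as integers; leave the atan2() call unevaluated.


translate([204, 0, 595]) cube([97, 1179, 64]);
translate([0, 85, 0]) rotate([0, atan2(204, 595), 0]) cube([26, 48, 629]);
translate([505, 85, 0]) mirror([1, 0, 0]) rotate([0, atan2(204, 595), 0]) cube([26, 48, 629]);
translate([0, 1046, 0]) rotate([0, atan2(204, 595), 0]) cube([26, 48, 629]);
translate([505, 1046, 0]) mirror([1, 0, 0]) rotate([0, atan2(204, 595), 0]) cube([26, 48, 629]);


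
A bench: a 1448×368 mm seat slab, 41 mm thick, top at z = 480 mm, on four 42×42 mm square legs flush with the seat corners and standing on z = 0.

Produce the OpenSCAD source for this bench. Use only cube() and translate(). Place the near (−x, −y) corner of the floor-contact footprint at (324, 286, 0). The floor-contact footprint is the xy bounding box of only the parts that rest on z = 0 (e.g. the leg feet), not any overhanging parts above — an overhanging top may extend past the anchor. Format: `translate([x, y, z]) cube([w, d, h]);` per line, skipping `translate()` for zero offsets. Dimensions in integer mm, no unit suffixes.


translate([324, 286, 439]) cube([1448, 368, 41]);
translate([324, 286, 0]) cube([42, 42, 439]);
translate([324, 612, 0]) cube([42, 42, 439]);
translate([1730, 286, 0]) cube([42, 42, 439]);
translate([1730, 612, 0]) cube([42, 42, 439]);


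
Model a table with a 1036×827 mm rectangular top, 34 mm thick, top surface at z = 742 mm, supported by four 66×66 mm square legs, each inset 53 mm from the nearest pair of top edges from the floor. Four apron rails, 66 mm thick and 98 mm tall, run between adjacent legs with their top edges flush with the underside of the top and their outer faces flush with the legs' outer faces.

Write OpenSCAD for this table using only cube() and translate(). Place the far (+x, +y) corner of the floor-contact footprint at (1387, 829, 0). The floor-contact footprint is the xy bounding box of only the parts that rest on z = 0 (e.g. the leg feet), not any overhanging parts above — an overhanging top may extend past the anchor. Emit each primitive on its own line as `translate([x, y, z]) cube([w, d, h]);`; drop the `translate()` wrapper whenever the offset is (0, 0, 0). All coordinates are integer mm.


translate([404, 55, 708]) cube([1036, 827, 34]);
translate([457, 108, 0]) cube([66, 66, 708]);
translate([1321, 108, 0]) cube([66, 66, 708]);
translate([457, 763, 0]) cube([66, 66, 708]);
translate([1321, 763, 0]) cube([66, 66, 708]);
translate([523, 108, 610]) cube([798, 66, 98]);
translate([523, 763, 610]) cube([798, 66, 98]);
translate([457, 174, 610]) cube([66, 589, 98]);
translate([1321, 174, 610]) cube([66, 589, 98]);


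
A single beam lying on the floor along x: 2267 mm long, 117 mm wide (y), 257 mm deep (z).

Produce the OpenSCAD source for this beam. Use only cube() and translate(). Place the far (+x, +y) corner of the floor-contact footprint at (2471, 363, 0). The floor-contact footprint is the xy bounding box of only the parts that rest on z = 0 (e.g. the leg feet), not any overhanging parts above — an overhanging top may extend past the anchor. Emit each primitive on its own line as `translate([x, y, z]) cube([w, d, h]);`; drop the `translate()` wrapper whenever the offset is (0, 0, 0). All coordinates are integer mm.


translate([204, 246, 0]) cube([2267, 117, 257]);


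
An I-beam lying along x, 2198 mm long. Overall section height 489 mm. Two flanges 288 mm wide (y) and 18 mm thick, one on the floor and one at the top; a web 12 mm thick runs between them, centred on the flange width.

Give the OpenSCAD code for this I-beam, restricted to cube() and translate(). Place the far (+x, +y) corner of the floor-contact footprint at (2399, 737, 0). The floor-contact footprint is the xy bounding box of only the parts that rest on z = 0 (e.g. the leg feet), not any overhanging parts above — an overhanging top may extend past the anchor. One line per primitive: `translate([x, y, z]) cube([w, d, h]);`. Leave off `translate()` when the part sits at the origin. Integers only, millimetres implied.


translate([201, 449, 0]) cube([2198, 288, 18]);
translate([201, 587, 18]) cube([2198, 12, 453]);
translate([201, 449, 471]) cube([2198, 288, 18]);


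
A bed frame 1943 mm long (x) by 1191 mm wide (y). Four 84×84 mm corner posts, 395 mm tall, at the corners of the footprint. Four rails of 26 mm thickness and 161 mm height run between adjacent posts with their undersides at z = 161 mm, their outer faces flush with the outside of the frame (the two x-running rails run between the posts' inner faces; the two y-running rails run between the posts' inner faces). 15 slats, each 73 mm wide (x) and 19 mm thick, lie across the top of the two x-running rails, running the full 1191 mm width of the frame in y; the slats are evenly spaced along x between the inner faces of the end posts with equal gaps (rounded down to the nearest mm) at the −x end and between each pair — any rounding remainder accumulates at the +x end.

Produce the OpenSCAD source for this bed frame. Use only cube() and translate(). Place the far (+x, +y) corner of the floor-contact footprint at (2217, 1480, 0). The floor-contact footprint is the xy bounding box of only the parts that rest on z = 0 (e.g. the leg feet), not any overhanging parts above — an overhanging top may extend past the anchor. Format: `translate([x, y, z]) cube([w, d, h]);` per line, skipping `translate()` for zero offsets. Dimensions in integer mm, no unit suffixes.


translate([274, 289, 0]) cube([84, 84, 395]);
translate([274, 1396, 0]) cube([84, 84, 395]);
translate([2133, 289, 0]) cube([84, 84, 395]);
translate([2133, 1396, 0]) cube([84, 84, 395]);
translate([358, 289, 161]) cube([1775, 26, 161]);
translate([358, 1454, 161]) cube([1775, 26, 161]);
translate([274, 373, 161]) cube([26, 1023, 161]);
translate([2191, 373, 161]) cube([26, 1023, 161]);
translate([400, 289, 322]) cube([73, 1191, 19]);
translate([515, 289, 322]) cube([73, 1191, 19]);
translate([630, 289, 322]) cube([73, 1191, 19]);
translate([745, 289, 322]) cube([73, 1191, 19]);
translate([860, 289, 322]) cube([73, 1191, 19]);
translate([975, 289, 322]) cube([73, 1191, 19]);
translate([1090, 289, 322]) cube([73, 1191, 19]);
translate([1205, 289, 322]) cube([73, 1191, 19]);
translate([1320, 289, 322]) cube([73, 1191, 19]);
translate([1435, 289, 322]) cube([73, 1191, 19]);
translate([1550, 289, 322]) cube([73, 1191, 19]);
translate([1665, 289, 322]) cube([73, 1191, 19]);
translate([1780, 289, 322]) cube([73, 1191, 19]);
translate([1895, 289, 322]) cube([73, 1191, 19]);
translate([2010, 289, 322]) cube([73, 1191, 19]);
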